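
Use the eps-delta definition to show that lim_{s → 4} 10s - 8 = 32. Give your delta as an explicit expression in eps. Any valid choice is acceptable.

Let eps > 0. We need delta > 0 so that 0 < |s − 4| < delta implies |(10s - 8) − 32| < eps.
Since (10s - 8) − 32 = 10(s − 4), we have |(10s - 8) − 32| = 10|s − 4|.
So 10|s − 4| < eps exactly when |s − 4| < eps/10.
Take delta = eps/10. If 0 < |s − 4| < delta then |(10s - 8) − 32| = 10|s − 4| < 10·(eps/10) = eps.

delta = eps/10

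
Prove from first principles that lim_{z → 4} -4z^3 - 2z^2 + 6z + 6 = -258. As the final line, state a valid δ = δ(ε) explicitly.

δ = min(1, ε/256)

Suppose ε > 0. We want δ > 0 such that 0 < |z − 4| < δ implies |(-4z^3 - 2z^2 + 6z + 6) + 258| < ε.
(-4z^3 - 2z^2 + 6z + 6) + 258 = -4z^3 - 2z^2 + 6z + 264 = (z − 4)(-4z^2 - 18z - 66).
So |(-4z^3 - 2z^2 + 6z + 6) + 258| = |z − 4|·|-4z^2 - 18z - 66|.
Assume first that |z − 4| < 1, so |z| < 5. Then |-4z^2 - 18z - 66| ≤ 4·5^2 + 18·5 + 66 = 256.
Hence |(-4z^3 - 2z^2 + 6z + 6) + 258| ≤ 256|z − 4| < ε provided |z − 4| < ε/256.
Choosing δ = min(1, ε/256) ensures both conditions, hence |(-4z^3 - 2z^2 + 6z + 6) + 258| < ε.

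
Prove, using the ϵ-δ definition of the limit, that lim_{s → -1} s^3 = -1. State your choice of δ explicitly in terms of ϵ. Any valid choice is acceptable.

δ = min(1, ϵ/7)

Suppose ϵ > 0. We seek δ > 0 with 0 < |s + 1| < δ ⇒ |s^3 + 1| < ϵ.
Factor: s^3 + 1 = (s + 1)(s^2 - s + 1), so |s^3 + 1| = |s + 1|·|s^2 - s + 1|.
Restrict δ ≤ 1. Then |s + 1| < 1 gives |s| < 2, so by the triangle inequality |s^2 - s + 1| ≤ 2^2 + 2 + 1 = 7.
Hence |s^3 + 1| ≤ 7|s + 1|, which is < ϵ once |s + 1| < ϵ/7.
Take δ = min(1, ϵ/7). If 0 < |s + 1| < δ then both bounds hold and |s^3 + 1| ≤ 7|s + 1| < 7·(ϵ/7) = ϵ.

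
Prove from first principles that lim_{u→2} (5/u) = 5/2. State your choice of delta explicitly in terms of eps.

Let eps > 0. We seek delta > 0 such that 0 < |u − 2| < delta implies |5/u − (5/2)| < eps.
|5/u − (5/2)| = 5·|2 − u|/(2·|u|) = 5|u − 2|/(2|u|).
Restrict delta ≤ 1. Then |u − 2| < 1 gives |u| > 1, so 2|u| > 2.
Then |5/u − (5/2)| < 5|u − 2|/2, which is < eps when |u − 2| < (2/5)eps.
Take delta = min(1, (2/5)eps). Then 0 < |u − 2| < delta gives both |u − 2| < 1 and |u − 2| < (2/5)eps, so |5/u − (5/2)| < eps.

delta = min(1, (2/5)eps)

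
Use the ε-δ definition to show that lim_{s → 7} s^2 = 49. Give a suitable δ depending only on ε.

Let ε > 0 be given. We seek δ > 0 with 0 < |s − 7| < δ ⇒ |s^2 − 49| < ε.
Factor: s^2 − 49 = (s − 7)(s + 7), so |s^2 − 49| = |s − 7|·|s + 7|.
Restrict δ ≤ 1. Then |s − 7| < 1 gives |s| < 8, so by the triangle inequality |s + 7| ≤ 8 + 7 = 15.
Hence |s^2 − 49| ≤ 15|s − 7|, which is < ε once |s − 7| < ε/15.
Take δ = min(1, ε/15). If 0 < |s − 7| < δ then both bounds hold and |s^2 − 49| ≤ 15|s − 7| < 15·(ε/15) = ε.

δ = min(1, ε/15)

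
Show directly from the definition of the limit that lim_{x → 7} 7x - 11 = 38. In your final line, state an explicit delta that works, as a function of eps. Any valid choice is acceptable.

delta = eps/7

Suppose eps > 0. We need delta > 0 so that 0 < |x − 7| < delta implies |(7x - 11) − 38| < eps.
Since (7x - 11) − 38 = 7(x − 7), we have |(7x - 11) − 38| = 7|x − 7|.
So 7|x − 7| < eps exactly when |x − 7| < eps/7.
Take delta = eps/7. If 0 < |x − 7| < delta then |(7x - 11) − 38| = 7|x − 7| < 7·(eps/7) = eps.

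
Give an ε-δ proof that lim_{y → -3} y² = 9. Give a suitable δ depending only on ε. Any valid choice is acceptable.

Suppose ε > 0. We seek δ > 0 with 0 < |y + 3| < δ ⇒ |y² − 9| < ε.
Factor: y² − 9 = (y + 3)(y - 3), so |y² − 9| = |y + 3|·|y - 3|.
Impose δ ≤ 1 so that |y| < 4; then |y - 3| ≤ 7.
Hence |y² − 9| ≤ 7|y + 3|, which is < ε once |y + 3| < ε/7.
Take δ = min(1, ε/7). If 0 < |y + 3| < δ then both bounds hold and |y² − 9| ≤ 7|y + 3| < 7·(ε/7) = ε.

δ = min(1, ε/7)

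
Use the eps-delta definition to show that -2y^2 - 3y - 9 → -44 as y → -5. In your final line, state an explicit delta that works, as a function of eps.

Let eps > 0. We want delta > 0 such that 0 < |y + 5| < delta implies |(-2y^2 - 3y - 9) + 44| < eps.
(-2y^2 - 3y - 9) + 44 = -2y^2 - 3y + 35 = (y + 5)(-2y + 7).
So |(-2y^2 - 3y - 9) + 44| = |y + 5|·|-2y + 7|.
Require delta ≤ 2. Then |y + 5| < 2 gives |y| < 7, and by the triangle inequality |-2y + 7| ≤ 2·7 + 7 = 21.
Hence |(-2y^2 - 3y - 9) + 44| ≤ 21|y + 5| < eps provided |y + 5| < eps/21.
Choosing delta = min(2, eps/21) ensures both conditions, hence |(-2y^2 - 3y - 9) + 44| < eps.

delta = min(2, eps/21)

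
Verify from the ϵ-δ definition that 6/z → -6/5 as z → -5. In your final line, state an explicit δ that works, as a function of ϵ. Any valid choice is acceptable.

Let ϵ > 0. We seek δ > 0 such that 0 < |z + 5| < δ implies |6/z + 6/5| < ϵ.
|6/z + 6/5| = 6·|-5 − z|/(5·|z|) = 6|z + 5|/(5|z|).
Require δ ≤ 5/2 so that |z| > 5 − 5/2 = 5/2, hence 5|z| > 25/2.
Then |6/z + 6/5| < 6|z + 5|/(25/2), which is < ϵ when |z + 5| < (25/12)ϵ.
Take δ = min(5/2, (25/12)ϵ). Then 0 < |z + 5| < δ gives both |z + 5| < 5/2 and |z + 5| < (25/12)ϵ, so |6/z + 6/5| < ϵ.

δ = min(5/2, (25/12)ϵ)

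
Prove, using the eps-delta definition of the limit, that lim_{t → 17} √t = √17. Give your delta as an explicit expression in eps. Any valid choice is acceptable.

Suppose eps > 0. We want delta > 0 such that 0 < |t − 17| < delta implies |√t − √17| < eps.
Rationalise: √t − √17 = (t − 17)/(√t + √17), so |√t − √17| = |t − 17|/(√t + √17).
Restrict delta ≤ 17 so that |t − 17| < 17 forces t > 0, and then √t + √17 > √17.
Hence |√t − √17| < |t − 17|/√17, which is < eps once |t − 17| < √17·eps.
Take delta = min(17, √17·eps). If 0 < |t − 17| < delta then t > 0 and |√t − √17| < |t − 17|/√17 < eps.

delta = min(17, √17·eps)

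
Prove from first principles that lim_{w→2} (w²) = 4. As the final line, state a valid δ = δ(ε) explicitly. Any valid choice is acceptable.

δ = min(1, ε/5)

Suppose ε > 0. We seek δ > 0 with 0 < |w − 2| < δ ⇒ |w² − 4| < ε.
Factor: w² − 4 = (w − 2)(w + 2), so |w² − 4| = |w − 2|·|w + 2|.
Restrict δ ≤ 1. Then |w − 2| < 1 gives |w| < 3, so by the triangle inequality |w + 2| ≤ 3 + 2 = 5.
Hence |w² − 4| ≤ 5|w − 2|, which is < ε once |w − 2| < ε/5.
Take δ = min(1, ε/5). If 0 < |w − 2| < δ then both bounds hold and |w² − 4| ≤ 5|w − 2| < 5·(ε/5) = ε.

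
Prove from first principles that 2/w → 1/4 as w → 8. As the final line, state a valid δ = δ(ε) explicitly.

δ = min(4, 16ε)

Let ε > 0 be given. We seek δ > 0 such that 0 < |w − 8| < δ implies |2/w − (1/4)| < ε.
|2/w − (1/4)| = 2·|8 − w|/(8·|w|) = 2|w − 8|/(8|w|).
Require δ ≤ 4 so that |w| > 8 − 4 = 4, hence 8|w| > 32.
Then |2/w − (1/4)| < 2|w − 8|/32, which is < ε when |w − 8| < 16ε.
Take δ = min(4, 16ε). Then 0 < |w − 8| < δ gives both |w − 8| < 4 and |w − 8| < 16ε, so |2/w − (1/4)| < ε.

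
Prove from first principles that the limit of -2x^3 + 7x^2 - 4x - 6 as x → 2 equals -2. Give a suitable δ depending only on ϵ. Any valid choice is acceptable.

δ = min(1, ϵ/29)

Let ϵ > 0 be given. We want δ > 0 such that 0 < |x − 2| < δ implies |(-2x^3 + 7x^2 - 4x - 6) + 2| < ϵ.
(-2x^3 + 7x^2 - 4x - 6) + 2 = -2x^3 + 7x^2 - 4x - 4 = (x − 2)(-2x^2 + 3x + 2).
So |(-2x^3 + 7x^2 - 4x - 6) + 2| = |x − 2|·|-2x^2 + 3x + 2|.
Assume first that |x − 2| < 1, so |x| < 3. Then |-2x^2 + 3x + 2| ≤ 2·3^2 + 3·3 + 2 = 29.
Hence |(-2x^3 + 7x^2 - 4x - 6) + 2| ≤ 29|x − 2| < ϵ provided |x − 2| < ϵ/29.
Choosing δ = min(1, ϵ/29) ensures both conditions, hence |(-2x^3 + 7x^2 - 4x - 6) + 2| < ϵ.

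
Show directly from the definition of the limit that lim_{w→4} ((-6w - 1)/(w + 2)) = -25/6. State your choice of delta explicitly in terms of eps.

delta = min(3, (18/11)eps)

Let eps > 0 be given. We want delta > 0 with 0 < |w − 4| < delta ⇒ |(-6w - 1)/(w + 2) + 25/6| < eps.
Combining over a common denominator, (-6w - 1)/(w + 2) + 25/6 = [(-6w - 1)·6 − (-25)·(w + 2)] / [6·(w + 2)] = -11(w − 4) / (6(w + 2)).
So |(-6w - 1)/(w + 2) + 25/6| = 11|w − 4| / (6·|w + 2|).
Require delta ≤ 3, so |w + 2| ≥ |6| − |w − 4| > 6 − 3 = 3.
Hence |(-6w - 1)/(w + 2) + 25/6| < 11|w − 4|/(6·3) = (11/18)|w − 4|, which is < eps once |w − 4| < (18/11)eps.
Take delta = min(3, (18/11)eps). Then 0 < |w − 4| < delta forces both bounds, so |(-6w - 1)/(w + 2) + 25/6| < eps.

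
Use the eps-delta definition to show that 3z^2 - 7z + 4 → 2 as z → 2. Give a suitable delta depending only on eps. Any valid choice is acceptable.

Let eps > 0 be given. We want delta > 0 such that 0 < |z − 2| < delta implies |(3z^2 - 7z + 4) − 2| < eps.
(3z^2 - 7z + 4) − 2 = 3z^2 - 7z + 2 = (z − 2)(3z - 1).
So |(3z^2 - 7z + 4) − 2| = |z − 2|·|3z - 1|.
Require delta ≤ 1. Then |z − 2| < 1 gives |z| < 3, and by the triangle inequality |3z - 1| ≤ 3·3 + 1 = 10.
Hence |(3z^2 - 7z + 4) − 2| ≤ 10|z − 2| < eps provided |z − 2| < eps/10.
Choosing delta = min(1, eps/10) ensures both conditions, hence |(3z^2 - 7z + 4) − 2| < eps.

delta = min(1, eps/10)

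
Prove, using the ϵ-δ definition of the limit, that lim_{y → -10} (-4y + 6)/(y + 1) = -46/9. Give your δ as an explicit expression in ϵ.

δ = min(9/2, (81/20)ϵ)

Let ϵ > 0. We want δ > 0 with 0 < |y + 10| < δ ⇒ |(-4y + 6)/(y + 1) + 46/9| < ϵ.
Combining over a common denominator, (-4y + 6)/(y + 1) + 46/9 = [(-4y + 6)·(-9) − 46·(y + 1)] / [(-9)·(y + 1)] = -10(y + 10) / ((-9)(y + 1)).
So |(-4y + 6)/(y + 1) + 46/9| = 10|y + 10| / (9·|y + 1|).
Require δ ≤ 9/2, so |y + 1| ≥ |-9| − |y + 10| > 9 − 9/2 = 9/2.
Hence |(-4y + 6)/(y + 1) + 46/9| < 10|y + 10|/(9·(9/2)) = (20/81)|y + 10|, which is < ϵ once |y + 10| < (81/20)ϵ.
Take δ = min(9/2, (81/20)ϵ). Then 0 < |y + 10| < δ forces both bounds, so |(-4y + 6)/(y + 1) + 46/9| < ϵ.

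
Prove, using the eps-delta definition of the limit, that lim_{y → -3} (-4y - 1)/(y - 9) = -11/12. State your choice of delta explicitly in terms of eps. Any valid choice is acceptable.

delta = min(6, (72/37)eps)

Suppose eps > 0. We want delta > 0 with 0 < |y + 3| < delta ⇒ |(-4y - 1)/(y - 9) + 11/12| < eps.
Combining over a common denominator, (-4y - 1)/(y - 9) + 11/12 = [(-4y - 1)·(-12) − 11·(y - 9)] / [(-12)·(y - 9)] = 37(y + 3) / ((-12)(y - 9)).
So |(-4y - 1)/(y - 9) + 11/12| = 37|y + 3| / (12·|y − 9|).
Require delta ≤ 6, so |y − 9| ≥ |-12| − |y + 3| > 12 − 6 = 6.
Hence |(-4y - 1)/(y - 9) + 11/12| < 37|y + 3|/(12·6) = (37/72)|y + 3|, which is < eps once |y + 3| < (72/37)eps.
Take delta = min(6, (72/37)eps). Then 0 < |y + 3| < delta forces both bounds, so |(-4y - 1)/(y - 9) + 11/12| < eps.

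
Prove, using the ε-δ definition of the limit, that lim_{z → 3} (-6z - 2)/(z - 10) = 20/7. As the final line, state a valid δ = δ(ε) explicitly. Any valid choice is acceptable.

Let ε > 0. We want δ > 0 with 0 < |z − 3| < δ ⇒ |(-6z - 2)/(z - 10) − (20/7)| < ε.
Combining over a common denominator, (-6z - 2)/(z - 10) − (20/7) = [(-6z - 2)·(-7) − (-20)·(z - 10)] / [(-7)·(z - 10)] = 62(z − 3) / ((-7)(z - 10)).
So |(-6z - 2)/(z - 10) − (20/7)| = 62|z − 3| / (7·|z − 10|).
Restrict δ ≤ 7/2. Then |z − 3| < 7/2 gives |z − 10| = |(z − 3) + (-7)| ≥ 7 − 7/2 = 7/2.
Hence |(-6z - 2)/(z - 10) − (20/7)| < 62|z − 3|/(7·(7/2)) = (124/49)|z − 3|, which is < ε once |z − 3| < (49/124)ε.
Take δ = min(7/2, (49/124)ε). Then 0 < |z − 3| < δ forces both bounds, so |(-6z - 2)/(z - 10) − (20/7)| < ε.

δ = min(7/2, (49/124)ε)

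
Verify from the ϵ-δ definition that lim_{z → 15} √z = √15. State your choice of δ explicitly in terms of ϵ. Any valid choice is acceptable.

Let ϵ > 0 be given. We want δ > 0 such that 0 < |z − 15| < δ implies |√z − √15| < ϵ.
Rationalise: √z − √15 = (z − 15)/(√z + √15), so |√z − √15| = |z − 15|/(√z + √15).
Restrict δ ≤ 15 so that |z − 15| < 15 forces z > 0, and then √z + √15 > √15.
Hence |√z − √15| < |z − 15|/√15, which is < ϵ once |z − 15| < √15·ϵ.
Take δ = min(15, √15·ϵ). If 0 < |z − 15| < δ then z > 0 and |√z − √15| < |z − 15|/√15 < ϵ.

δ = min(15, √15·ϵ)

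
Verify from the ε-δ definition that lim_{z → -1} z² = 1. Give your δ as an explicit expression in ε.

Fix ε > 0. We seek δ > 0 with 0 < |z + 1| < δ ⇒ |z² − 1| < ε.
Factor: z² − 1 = (z + 1)(z - 1), so |z² − 1| = |z + 1|·|z - 1|.
Restrict δ ≤ 1. Then |z + 1| < 1 gives |z| < 2, so by the triangle inequality |z - 1| ≤ 2 + 1 = 3.
Hence |z² − 1| ≤ 3|z + 1|, which is < ε once |z + 1| < ε/3.
Take δ = min(1, ε/3). If 0 < |z + 1| < δ then both bounds hold and |z² − 1| ≤ 3|z + 1| < 3·(ε/3) = ε.

δ = min(1, ε/3)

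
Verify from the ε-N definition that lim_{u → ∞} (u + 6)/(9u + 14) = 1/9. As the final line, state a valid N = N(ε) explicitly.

Let ε > 0 be given. We seek N > 0 such that u > N implies |(u + 6)/(9u + 14) − (1/9)| < ε.
(u + 6)/(9u + 14) − (1/9) = (9(u + 6) − (9u + 14)) / (9(9u + 14)) = 40/(9(9u + 14)).
For u > 0 we have 9u + 14 > 9u, so |(u + 6)/(9u + 14) − (1/9)| = 40/(9(9u + 14)) < 40/(9·9u) = (40/81)/u.
Thus |(u + 6)/(9u + 14) − (1/9)| < ε whenever u > (40/81)/ε.
Take N = (40/81)/ε. If u > N then |(u + 6)/(9u + 14) − (1/9)| < (40/81)/u < ε.

N = (40/81)/ε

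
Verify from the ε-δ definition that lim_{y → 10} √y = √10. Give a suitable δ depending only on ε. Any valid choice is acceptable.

δ = min(10, √10·ε)

Suppose ε > 0. We want δ > 0 such that 0 < |y − 10| < δ implies |√y − √10| < ε.
Rationalise: √y − √10 = (y − 10)/(√y + √10), so |√y − √10| = |y − 10|/(√y + √10).
Restrict δ ≤ 10 so that |y − 10| < 10 forces y > 0, and then √y + √10 > √10.
Hence |√y − √10| < |y − 10|/√10, which is < ε once |y − 10| < √10·ε.
Take δ = min(10, √10·ε). If 0 < |y − 10| < δ then y > 0 and |√y − √10| < |y − 10|/√10 < ε.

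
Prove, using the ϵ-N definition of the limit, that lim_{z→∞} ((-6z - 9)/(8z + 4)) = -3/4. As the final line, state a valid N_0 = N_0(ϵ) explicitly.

Fix ϵ > 0. We seek N_0 > 0 such that z > N_0 implies |(-6z - 9)/(8z + 4) + 3/4| < ϵ.
(-6z - 9)/(8z + 4) + 3/4 = (8(-6z - 9) − (-6)(8z + 4)) / (8(8z + 4)) = -48/(8(8z + 4)).
For z > 0 we have 8z + 4 > 8z, so |(-6z - 9)/(8z + 4) + 3/4| = 48/(8(8z + 4)) < 48/(8·8z) = (3/4)/z.
Thus |(-6z - 9)/(8z + 4) + 3/4| < ϵ whenever z > (3/4)/ϵ.
Take N_0 = (3/4)/ϵ. If z > N_0 then |(-6z - 9)/(8z + 4) + 3/4| < (3/4)/z < ϵ.

N_0 = (3/4)/ϵ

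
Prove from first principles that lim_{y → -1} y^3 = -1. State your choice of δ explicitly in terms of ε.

δ = min(2, ε/13)

Fix ε > 0. We seek δ > 0 with 0 < |y + 1| < δ ⇒ |y^3 + 1| < ε.
Factor: y^3 + 1 = (y + 1)(y^2 - y + 1), so |y^3 + 1| = |y + 1|·|y^2 - y + 1|.
Restrict δ ≤ 2. Then |y + 1| < 2 gives |y| < 3, so by the triangle inequality |y^2 - y + 1| ≤ 3^2 + 3 + 1 = 13.
Hence |y^3 + 1| ≤ 13|y + 1|, which is < ε once |y + 1| < ε/13.
Take δ = min(2, ε/13). If 0 < |y + 1| < δ then both bounds hold and |y^3 + 1| ≤ 13|y + 1| < 13·(ε/13) = ε.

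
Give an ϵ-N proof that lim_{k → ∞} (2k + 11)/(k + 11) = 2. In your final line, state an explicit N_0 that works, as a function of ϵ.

Let ϵ > 0. For k ≥ 1, |(2k + 11)/(k + 11) − 2| = |-11|/((k + 11)) = 11/((k + 11)).
Since k + 11 ≥ k for k ≥ 1, this is ≤ 11/(k) = 11/k.
So |(2k + 11)/(k + 11) − 2| < ϵ whenever k > 11/ϵ.
Take N_0 = 11/ϵ. If k > N_0 then |(2k + 11)/(k + 11) − 2| ≤ 11/k < ϵ.

N_0 = 11/ϵ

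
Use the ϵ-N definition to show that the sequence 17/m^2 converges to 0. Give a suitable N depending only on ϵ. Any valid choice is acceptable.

N = (17/ϵ)^{1/2}

Suppose ϵ > 0. For m ≥ 1, |17/m^2 − 0| = 17/m^2.
17/m^2 < ϵ ⇔ m^2 > 17/ϵ ⇔ m > (17/ϵ)^{1/2}.
Take N = (17/ϵ)^{1/2}. Then m > N implies 17/m^2 < ϵ.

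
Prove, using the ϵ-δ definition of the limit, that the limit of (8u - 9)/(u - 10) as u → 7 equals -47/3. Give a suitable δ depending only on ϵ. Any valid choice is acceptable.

δ = min(3/2, (9/142)ϵ)

Let ϵ > 0 be given. We want δ > 0 with 0 < |u − 7| < δ ⇒ |(8u - 9)/(u - 10) + 47/3| < ϵ.
Combining over a common denominator, (8u - 9)/(u - 10) + 47/3 = [(8u - 9)·(-3) − 47·(u - 10)] / [(-3)·(u - 10)] = -71(u − 7) / ((-3)(u - 10)).
So |(8u - 9)/(u - 10) + 47/3| = 71|u − 7| / (3·|u − 10|).
Require δ ≤ 3/2, so |u − 10| ≥ |-3| − |u − 7| > 3 − 3/2 = 3/2.
Hence |(8u - 9)/(u - 10) + 47/3| < 71|u − 7|/(3·(3/2)) = (142/9)|u − 7|, which is < ϵ once |u − 7| < (9/142)ϵ.
Take δ = min(3/2, (9/142)ϵ). Then 0 < |u − 7| < δ forces both bounds, so |(8u - 9)/(u - 10) + 47/3| < ϵ.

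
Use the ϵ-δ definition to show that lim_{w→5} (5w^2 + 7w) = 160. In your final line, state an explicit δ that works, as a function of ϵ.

δ = min(2, ϵ/67)

Let ϵ > 0 be given. We want δ > 0 such that 0 < |w − 5| < δ implies |(5w^2 + 7w) − 160| < ϵ.
(5w^2 + 7w) − 160 = 5w^2 + 7w - 160 = (w − 5)(5w + 32).
So |(5w^2 + 7w) − 160| = |w − 5|·|5w + 32|.
Assume first that |w − 5| < 2, so |w| < 7. Then |5w + 32| ≤ 5·7 + 32 = 67.
Hence |(5w^2 + 7w) − 160| ≤ 67|w − 5| < ϵ provided |w − 5| < ϵ/67.
Take δ = min(2, ϵ/67). Then 0 < |w − 5| < δ gives both |w − 5| < 2 and |w − 5| < ϵ/67, so |(5w^2 + 7w) − 160| < ϵ.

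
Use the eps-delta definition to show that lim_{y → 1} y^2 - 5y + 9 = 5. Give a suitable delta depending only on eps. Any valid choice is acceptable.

delta = min(2, eps/7)

Suppose eps > 0. We want delta > 0 such that 0 < |y − 1| < delta implies |(y^2 - 5y + 9) − 5| < eps.
(y^2 - 5y + 9) − 5 = y^2 - 5y + 4 = (y − 1)(y - 4).
So |(y^2 - 5y + 9) − 5| = |y − 1|·|y - 4|.
Assume first that |y − 1| < 2, so |y| < 3. Then |y - 4| ≤ 3 + 4 = 7.
Hence |(y^2 - 5y + 9) − 5| ≤ 7|y − 1| < eps provided |y − 1| < eps/7.
Choosing delta = min(2, eps/7) ensures both conditions, hence |(y^2 - 5y + 9) − 5| < eps.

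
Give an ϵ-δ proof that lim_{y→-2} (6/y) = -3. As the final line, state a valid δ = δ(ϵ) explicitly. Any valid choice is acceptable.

δ = min(1, (1/3)ϵ)

Let ϵ > 0 be given. We seek δ > 0 such that 0 < |y + 2| < δ implies |6/y + 3| < ϵ.
|6/y + 3| = 6·|-2 − y|/(2·|y|) = 6|y + 2|/(2|y|).
Restrict δ ≤ 1. Then |y + 2| < 1 gives |y| > 1, so 2|y| > 2.
Then |6/y + 3| < 6|y + 2|/2, which is < ϵ when |y + 2| < (1/3)ϵ.
Take δ = min(1, (1/3)ϵ). Then 0 < |y + 2| < δ gives both |y + 2| < 1 and |y + 2| < (1/3)ϵ, so |6/y + 3| < ϵ.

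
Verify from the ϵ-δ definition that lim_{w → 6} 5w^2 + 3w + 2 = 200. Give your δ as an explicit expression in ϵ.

Fix ϵ > 0. We want δ > 0 such that 0 < |w − 6| < δ implies |(5w^2 + 3w + 2) − 200| < ϵ.
(5w^2 + 3w + 2) − 200 = 5w^2 + 3w - 198 = (w − 6)(5w + 33).
So |(5w^2 + 3w + 2) − 200| = |w − 6|·|5w + 33|.
Require δ ≤ 2. Then |w − 6| < 2 gives |w| < 8, and by the triangle inequality |5w + 33| ≤ 5·8 + 33 = 73.
Hence |(5w^2 + 3w + 2) − 200| ≤ 73|w − 6| < ϵ provided |w − 6| < ϵ/73.
Take δ = min(2, ϵ/73). Then 0 < |w − 6| < δ gives both |w − 6| < 2 and |w − 6| < ϵ/73, so |(5w^2 + 3w + 2) − 200| < ϵ.

δ = min(2, ϵ/73)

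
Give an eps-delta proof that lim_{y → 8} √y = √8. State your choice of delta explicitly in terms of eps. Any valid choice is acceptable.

Let eps > 0. We want delta > 0 such that 0 < |y − 8| < delta implies |√y − √8| < eps.
Rationalise: √y − √8 = (y − 8)/(√y + √8), so |√y − √8| = |y − 8|/(√y + √8).
Restrict delta ≤ 8 so that |y − 8| < 8 forces y > 0, and then √y + √8 > √8.
Hence |√y − √8| < |y − 8|/√8, which is < eps once |y − 8| < √8·eps.
Take delta = min(8, √8·eps). If 0 < |y − 8| < delta then y > 0 and |√y − √8| < |y − 8|/√8 < eps.

delta = min(8, √8·eps)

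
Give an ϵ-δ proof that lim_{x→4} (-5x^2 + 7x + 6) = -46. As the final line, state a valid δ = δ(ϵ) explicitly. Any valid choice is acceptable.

Let ϵ > 0. We want δ > 0 such that 0 < |x − 4| < δ implies |(-5x^2 + 7x + 6) + 46| < ϵ.
(-5x^2 + 7x + 6) + 46 = -5x^2 + 7x + 52 = (x − 4)(-5x - 13).
So |(-5x^2 + 7x + 6) + 46| = |x − 4|·|-5x - 13|.
Require δ ≤ 1. Then |x − 4| < 1 gives |x| < 5, and by the triangle inequality |-5x - 13| ≤ 5·5 + 13 = 38.
Hence |(-5x^2 + 7x + 6) + 46| ≤ 38|x − 4| < ϵ provided |x − 4| < ϵ/38.
Take δ = min(1, ϵ/38). Then 0 < |x − 4| < δ gives both |x − 4| < 1 and |x − 4| < ϵ/38, so |(-5x^2 + 7x + 6) + 46| < ϵ.

δ = min(1, ϵ/38)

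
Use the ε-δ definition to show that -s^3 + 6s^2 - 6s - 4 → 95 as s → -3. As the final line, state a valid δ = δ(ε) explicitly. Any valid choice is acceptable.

Let ε > 0 be given. We want δ > 0 such that 0 < |s + 3| < δ implies |(-s^3 + 6s^2 - 6s - 4) − 95| < ε.
(-s^3 + 6s^2 - 6s - 4) − 95 = -s^3 + 6s^2 - 6s - 99 = (s + 3)(-s^2 + 9s - 33).
So |(-s^3 + 6s^2 - 6s - 4) − 95| = |s + 3|·|-s^2 + 9s - 33|.
Assume first that |s + 3| < 1, so |s| < 4. Then |-s^2 + 9s - 33| ≤ 4^2 + 9·4 + 33 = 85.
Hence |(-s^3 + 6s^2 - 6s - 4) − 95| ≤ 85|s + 3| < ε provided |s + 3| < ε/85.
Choosing δ = min(1, ε/85) ensures both conditions, hence |(-s^3 + 6s^2 - 6s - 4) − 95| < ε.

δ = min(1, ε/85)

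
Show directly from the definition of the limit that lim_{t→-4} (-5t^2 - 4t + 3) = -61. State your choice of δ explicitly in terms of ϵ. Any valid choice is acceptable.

Let ϵ > 0. We want δ > 0 such that 0 < |t + 4| < δ implies |(-5t^2 - 4t + 3) + 61| < ϵ.
(-5t^2 - 4t + 3) + 61 = -5t^2 - 4t + 64 = (t + 4)(-5t + 16).
So |(-5t^2 - 4t + 3) + 61| = |t + 4|·|-5t + 16|.
Assume first that |t + 4| < 1, so |t| < 5. Then |-5t + 16| ≤ 5·5 + 16 = 41.
Hence |(-5t^2 - 4t + 3) + 61| ≤ 41|t + 4| < ϵ provided |t + 4| < ϵ/41.
Choosing δ = min(1, ϵ/41) ensures both conditions, hence |(-5t^2 - 4t + 3) + 61| < ϵ.

δ = min(1, ϵ/41)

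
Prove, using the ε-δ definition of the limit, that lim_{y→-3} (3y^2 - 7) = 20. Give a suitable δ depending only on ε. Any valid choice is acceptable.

Let ε > 0 be given. We want δ > 0 such that 0 < |y + 3| < δ implies |(3y^2 - 7) − 20| < ε.
(3y^2 - 7) − 20 = 3y^2 - 27 = (y + 3)(3y - 9).
So |(3y^2 - 7) − 20| = |y + 3|·|3y - 9|.
Assume first that |y + 3| < 1, so |y| < 4. Then |3y - 9| ≤ 3·4 + 9 = 21.
Hence |(3y^2 - 7) − 20| ≤ 21|y + 3| < ε provided |y + 3| < ε/21.
Choosing δ = min(1, ε/21) ensures both conditions, hence |(3y^2 - 7) − 20| < ε.

δ = min(1, ε/21)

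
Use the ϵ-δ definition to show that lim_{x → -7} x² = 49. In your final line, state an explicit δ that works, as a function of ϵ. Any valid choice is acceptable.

Fix ϵ > 0. We seek δ > 0 with 0 < |x + 7| < δ ⇒ |x² − 49| < ϵ.
Factor: x² − 49 = (x + 7)(x - 7), so |x² − 49| = |x + 7|·|x - 7|.
Impose δ ≤ 1 so that |x| < 8; then |x - 7| ≤ 15.
Hence |x² − 49| ≤ 15|x + 7|, which is < ϵ once |x + 7| < ϵ/15.
Take δ = min(1, ϵ/15). If 0 < |x + 7| < δ then both bounds hold and |x² − 49| ≤ 15|x + 7| < 15·(ϵ/15) = ϵ.

δ = min(1, ϵ/15)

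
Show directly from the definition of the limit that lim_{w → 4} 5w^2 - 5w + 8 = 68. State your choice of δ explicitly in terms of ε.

Fix ε > 0. We want δ > 0 such that 0 < |w − 4| < δ implies |(5w^2 - 5w + 8) − 68| < ε.
(5w^2 - 5w + 8) − 68 = 5w^2 - 5w - 60 = (w − 4)(5w + 15).
So |(5w^2 - 5w + 8) − 68| = |w − 4|·|5w + 15|.
Require δ ≤ 1. Then |w − 4| < 1 gives |w| < 5, and by the triangle inequality |5w + 15| ≤ 5·5 + 15 = 40.
Hence |(5w^2 - 5w + 8) − 68| ≤ 40|w − 4| < ε provided |w − 4| < ε/40.
Choosing δ = min(1, ε/40) ensures both conditions, hence |(5w^2 - 5w + 8) − 68| < ε.

δ = min(1, ε/40)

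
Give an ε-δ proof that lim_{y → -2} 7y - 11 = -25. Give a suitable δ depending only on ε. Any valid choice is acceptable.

Let ε > 0. We need δ > 0 so that 0 < |y + 2| < δ implies |(7y - 11) + 25| < ε.
|(7y - 11) + 25| = |7y + 14| = 7|y + 2|.
Thus it suffices that |y + 2| < ε/7.
Take δ = ε/7. If 0 < |y + 2| < δ then |(7y - 11) + 25| = 7|y + 2| < 7·(ε/7) = ε.

δ = ε/7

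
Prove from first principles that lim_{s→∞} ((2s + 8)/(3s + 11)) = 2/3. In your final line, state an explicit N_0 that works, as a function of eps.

Fix eps > 0. We seek N_0 > 0 such that s > N_0 implies |(2s + 8)/(3s + 11) − (2/3)| < eps.
(2s + 8)/(3s + 11) − (2/3) = (3(2s + 8) − 2(3s + 11)) / (3(3s + 11)) = 2/(3(3s + 11)).
For s > 0 we have 3s + 11 > 3s, so |(2s + 8)/(3s + 11) − (2/3)| = 2/(3(3s + 11)) < 2/(3·3s) = (2/9)/s.
Thus |(2s + 8)/(3s + 11) − (2/3)| < eps whenever s > (2/9)/eps.
Take N_0 = (2/9)/eps. If s > N_0 then |(2s + 8)/(3s + 11) − (2/3)| < (2/9)/s < eps.

N_0 = (2/9)/eps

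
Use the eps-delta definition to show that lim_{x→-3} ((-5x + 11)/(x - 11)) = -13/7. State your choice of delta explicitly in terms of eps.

delta = min(7, (49/22)eps)

Let eps > 0 be given. We want delta > 0 with 0 < |x + 3| < delta ⇒ |(-5x + 11)/(x - 11) + 13/7| < eps.
Combining over a common denominator, (-5x + 11)/(x - 11) + 13/7 = [(-5x + 11)·(-14) − 26·(x - 11)] / [(-14)·(x - 11)] = 44(x + 3) / ((-14)(x - 11)).
So |(-5x + 11)/(x - 11) + 13/7| = 44|x + 3| / (14·|x − 11|).
Require delta ≤ 7, so |x − 11| ≥ |-14| − |x + 3| > 14 − 7 = 7.
Hence |(-5x + 11)/(x - 11) + 13/7| < 44|x + 3|/(14·7) = (22/49)|x + 3|, which is < eps once |x + 3| < (49/22)eps.
Take delta = min(7, (49/22)eps). Then 0 < |x + 3| < delta forces both bounds, so |(-5x + 11)/(x - 11) + 13/7| < eps.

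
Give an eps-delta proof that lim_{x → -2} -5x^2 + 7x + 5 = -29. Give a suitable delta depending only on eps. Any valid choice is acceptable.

delta = min(2, eps/37)

Suppose eps > 0. We want delta > 0 such that 0 < |x + 2| < delta implies |(-5x^2 + 7x + 5) + 29| < eps.
(-5x^2 + 7x + 5) + 29 = -5x^2 + 7x + 34 = (x + 2)(-5x + 17).
So |(-5x^2 + 7x + 5) + 29| = |x + 2|·|-5x + 17|.
Assume first that |x + 2| < 2, so |x| < 4. Then |-5x + 17| ≤ 5·4 + 17 = 37.
Hence |(-5x^2 + 7x + 5) + 29| ≤ 37|x + 2| < eps provided |x + 2| < eps/37.
Choosing delta = min(2, eps/37) ensures both conditions, hence |(-5x^2 + 7x + 5) + 29| < eps.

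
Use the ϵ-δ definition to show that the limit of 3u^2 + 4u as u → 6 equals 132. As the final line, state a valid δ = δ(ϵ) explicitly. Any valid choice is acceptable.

Suppose ϵ > 0. We want δ > 0 such that 0 < |u − 6| < δ implies |(3u^2 + 4u) − 132| < ϵ.
(3u^2 + 4u) − 132 = 3u^2 + 4u - 132 = (u − 6)(3u + 22).
So |(3u^2 + 4u) − 132| = |u − 6|·|3u + 22|.
Assume first that |u − 6| < 1, so |u| < 7. Then |3u + 22| ≤ 3·7 + 22 = 43.
Hence |(3u^2 + 4u) − 132| ≤ 43|u − 6| < ϵ provided |u − 6| < ϵ/43.
Take δ = min(1, ϵ/43). Then 0 < |u − 6| < δ gives both |u − 6| < 1 and |u − 6| < ϵ/43, so |(3u^2 + 4u) − 132| < ϵ.

δ = min(1, ϵ/43)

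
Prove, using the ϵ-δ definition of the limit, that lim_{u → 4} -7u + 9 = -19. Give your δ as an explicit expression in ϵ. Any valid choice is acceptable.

δ = ϵ/7

Let ϵ > 0. We need δ > 0 so that 0 < |u − 4| < δ implies |(-7u + 9) + 19| < ϵ.
|(-7u + 9) + 19| = |-7u + 28| = 7|u − 4|.
So 7|u − 4| < ϵ exactly when |u − 4| < ϵ/7.
Choosing δ = ϵ/7 gives |(-7u + 9) + 19| = 7|u − 4| < ϵ whenever |u − 4| < δ.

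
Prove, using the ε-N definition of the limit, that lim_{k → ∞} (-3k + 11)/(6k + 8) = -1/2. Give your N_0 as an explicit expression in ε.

Let ε > 0. For k ≥ 1, |(-3k + 11)/(6k + 8) + 1/2| = |90|/(6(6k + 8)) = 90/(6(6k + 8)).
Since 6k + 8 ≥ 6k for k ≥ 1, this is ≤ 90/(6·6k) = (5/2)/k.
So |(-3k + 11)/(6k + 8) + 1/2| < ε whenever k > (5/2)/ε.
Take N_0 = (5/2)/ε. If k > N_0 then |(-3k + 11)/(6k + 8) + 1/2| ≤ (5/2)/k < ε.

N_0 = (5/2)/ε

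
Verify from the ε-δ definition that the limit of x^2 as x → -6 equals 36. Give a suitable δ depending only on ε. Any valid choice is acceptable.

Let ε > 0 be given. We seek δ > 0 with 0 < |x + 6| < δ ⇒ |x^2 − 36| < ε.
Factor: x^2 − 36 = (x + 6)(x - 6), so |x^2 − 36| = |x + 6|·|x - 6|.
Impose δ ≤ 2 so that |x| < 8; then |x - 6| ≤ 14.
Hence |x^2 − 36| ≤ 14|x + 6|, which is < ε once |x + 6| < ε/14.
Take δ = min(2, ε/14). If 0 < |x + 6| < δ then both bounds hold and |x^2 − 36| ≤ 14|x + 6| < 14·(ε/14) = ε.

δ = min(2, ε/14)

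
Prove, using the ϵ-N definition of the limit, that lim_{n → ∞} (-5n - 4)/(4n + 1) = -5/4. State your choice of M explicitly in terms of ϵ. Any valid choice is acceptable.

M = (11/16)/ϵ

Suppose ϵ > 0. For n ≥ 1, |(-5n - 4)/(4n + 1) + 5/4| = |-11|/(4(4n + 1)) = 11/(4(4n + 1)).
Since 4n + 1 ≥ 4n for n ≥ 1, this is ≤ 11/(4·4n) = (11/16)/n.
So |(-5n - 4)/(4n + 1) + 5/4| < ϵ whenever n > (11/16)/ϵ.
Take M = (11/16)/ϵ. If n > M then |(-5n - 4)/(4n + 1) + 5/4| ≤ (11/16)/n < ϵ.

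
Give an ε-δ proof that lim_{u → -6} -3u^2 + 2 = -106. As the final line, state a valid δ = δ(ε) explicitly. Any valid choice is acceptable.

δ = min(1, ε/39)

Let ε > 0 be given. We want δ > 0 such that 0 < |u + 6| < δ implies |(-3u^2 + 2) + 106| < ε.
(-3u^2 + 2) + 106 = -3u^2 + 108 = (u + 6)(-3u + 18).
So |(-3u^2 + 2) + 106| = |u + 6|·|-3u + 18|.
Require δ ≤ 1. Then |u + 6| < 1 gives |u| < 7, and by the triangle inequality |-3u + 18| ≤ 3·7 + 18 = 39.
Hence |(-3u^2 + 2) + 106| ≤ 39|u + 6| < ε provided |u + 6| < ε/39.
Take δ = min(1, ε/39). Then 0 < |u + 6| < δ gives both |u + 6| < 1 and |u + 6| < ε/39, so |(-3u^2 + 2) + 106| < ε.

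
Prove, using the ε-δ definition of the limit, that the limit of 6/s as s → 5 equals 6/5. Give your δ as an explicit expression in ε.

δ = min(5/2, (25/12)ε)

Let ε > 0. We seek δ > 0 such that 0 < |s − 5| < δ implies |6/s − (6/5)| < ε.
|6/s − (6/5)| = 6·|5 − s|/(5·|s|) = 6|s − 5|/(5|s|).
Restrict δ ≤ 5/2. Then |s − 5| < 5/2 gives |s| > 5/2, so 5|s| > 25/2.
Then |6/s − (6/5)| < 6|s − 5|/(25/2), which is < ε when |s − 5| < (25/12)ε.
Take δ = min(5/2, (25/12)ε). Then 0 < |s − 5| < δ gives both |s − 5| < 5/2 and |s − 5| < (25/12)ε, so |6/s − (6/5)| < ε.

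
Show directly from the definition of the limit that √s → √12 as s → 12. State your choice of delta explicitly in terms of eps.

Fix eps > 0. We want delta > 0 such that 0 < |s − 12| < delta implies |√s − √12| < eps.
Rationalise: √s − √12 = (s − 12)/(√s + √12), so |√s − √12| = |s − 12|/(√s + √12).
Restrict delta ≤ 12 so that |s − 12| < 12 forces s > 0, and then √s + √12 > √12.
Hence |√s − √12| < |s − 12|/√12, which is < eps once |s − 12| < √12·eps.
Take delta = min(12, √12·eps). If 0 < |s − 12| < delta then s > 0 and |√s − √12| < |s − 12|/√12 < eps.

delta = min(12, √12·eps)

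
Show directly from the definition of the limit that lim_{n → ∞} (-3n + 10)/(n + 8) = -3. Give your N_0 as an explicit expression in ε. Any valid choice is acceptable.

N_0 = 34/ε

Suppose ε > 0. For n ≥ 1, |(-3n + 10)/(n + 8) + 3| = |34|/((n + 8)) = 34/((n + 8)).
Since n + 8 ≥ n for n ≥ 1, this is ≤ 34/(n) = 34/n.
So |(-3n + 10)/(n + 8) + 3| < ε whenever n > 34/ε.
Take N_0 = 34/ε. If n > N_0 then |(-3n + 10)/(n + 8) + 3| ≤ 34/n < ε.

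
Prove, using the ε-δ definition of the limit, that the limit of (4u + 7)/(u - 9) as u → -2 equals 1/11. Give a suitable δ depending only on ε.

Let ε > 0 be given. We want δ > 0 with 0 < |u + 2| < δ ⇒ |(4u + 7)/(u - 9) − (1/11)| < ε.
Combining over a common denominator, (4u + 7)/(u - 9) − (1/11) = [(4u + 7)·(-11) − (-1)·(u - 9)] / [(-11)·(u - 9)] = -43(u + 2) / ((-11)(u - 9)).
So |(4u + 7)/(u - 9) − (1/11)| = 43|u + 2| / (11·|u − 9|).
Require δ ≤ 11/2, so |u − 9| ≥ |-11| − |u + 2| > 11 − 11/2 = 11/2.
Hence |(4u + 7)/(u - 9) − (1/11)| < 43|u + 2|/(11·(11/2)) = (86/121)|u + 2|, which is < ε once |u + 2| < (121/86)ε.
Take δ = min(11/2, (121/86)ε). Then 0 < |u + 2| < δ forces both bounds, so |(4u + 7)/(u - 9) − (1/11)| < ε.

δ = min(11/2, (121/86)ε)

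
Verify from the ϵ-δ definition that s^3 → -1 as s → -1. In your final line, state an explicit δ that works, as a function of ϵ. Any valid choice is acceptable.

δ = min(2, ϵ/13)

Let ϵ > 0. We seek δ > 0 with 0 < |s + 1| < δ ⇒ |s^3 + 1| < ϵ.
Factor: s^3 + 1 = (s + 1)(s^2 - s + 1), so |s^3 + 1| = |s + 1|·|s^2 - s + 1|.
Restrict δ ≤ 2. Then |s + 1| < 2 gives |s| < 3, so by the triangle inequality |s^2 - s + 1| ≤ 3^2 + 3 + 1 = 13.
Hence |s^3 + 1| ≤ 13|s + 1|, which is < ϵ once |s + 1| < ϵ/13.
Take δ = min(2, ϵ/13). If 0 < |s + 1| < δ then both bounds hold and |s^3 + 1| ≤ 13|s + 1| < 13·(ϵ/13) = ϵ.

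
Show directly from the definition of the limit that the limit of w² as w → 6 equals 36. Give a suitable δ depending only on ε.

δ = min(2, ε/14)

Let ε > 0. We seek δ > 0 with 0 < |w − 6| < δ ⇒ |w² − 36| < ε.
Factor: w² − 36 = (w − 6)(w + 6), so |w² − 36| = |w − 6|·|w + 6|.
Impose δ ≤ 2 so that |w| < 8; then |w + 6| ≤ 14.
Hence |w² − 36| ≤ 14|w − 6|, which is < ε once |w − 6| < ε/14.
Take δ = min(2, ε/14). If 0 < |w − 6| < δ then both bounds hold and |w² − 36| ≤ 14|w − 6| < 14·(ε/14) = ε.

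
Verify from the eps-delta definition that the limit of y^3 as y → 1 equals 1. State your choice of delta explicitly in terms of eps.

Suppose eps > 0. We seek delta > 0 with 0 < |y − 1| < delta ⇒ |y^3 − 1| < eps.
Factor: y^3 − 1 = (y − 1)(y^2 + y + 1), so |y^3 − 1| = |y − 1|·|y^2 + y + 1|.
Impose delta ≤ 1 so that |y| < 2; then |y^2 + y + 1| ≤ 7.
Hence |y^3 − 1| ≤ 7|y − 1|, which is < eps once |y − 1| < eps/7.
Take delta = min(1, eps/7). If 0 < |y − 1| < delta then both bounds hold and |y^3 − 1| ≤ 7|y − 1| < 7·(eps/7) = eps.

delta = min(1, eps/7)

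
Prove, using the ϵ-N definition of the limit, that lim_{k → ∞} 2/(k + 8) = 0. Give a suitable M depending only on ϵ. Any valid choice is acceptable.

Let ϵ > 0. For k ≥ 1, |2/(k + 8) − 0| = 2/(k + 8) ≤ 2/k.
We need 2/k < ϵ, i.e. k > 2/ϵ.
Take M = 2/ϵ. If k > M then |2/(k + 8)| ≤ 2/k < ϵ.

M = 2/ϵ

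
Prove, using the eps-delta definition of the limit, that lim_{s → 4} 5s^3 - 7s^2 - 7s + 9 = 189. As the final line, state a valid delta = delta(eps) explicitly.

Fix eps > 0. We want delta > 0 such that 0 < |s − 4| < delta implies |(5s^3 - 7s^2 - 7s + 9) − 189| < eps.
(5s^3 - 7s^2 - 7s + 9) − 189 = 5s^3 - 7s^2 - 7s - 180 = (s − 4)(5s^2 + 13s + 45).
So |(5s^3 - 7s^2 - 7s + 9) − 189| = |s − 4|·|5s^2 + 13s + 45|.
Assume first that |s − 4| < 1, so |s| < 5. Then |5s^2 + 13s + 45| ≤ 5·5^2 + 13·5 + 45 = 235.
Hence |(5s^3 - 7s^2 - 7s + 9) − 189| ≤ 235|s − 4| < eps provided |s − 4| < eps/235.
Take delta = min(1, eps/235). Then 0 < |s − 4| < delta gives both |s − 4| < 1 and |s − 4| < eps/235, so |(5s^3 - 7s^2 - 7s + 9) − 189| < eps.

delta = min(1, eps/235)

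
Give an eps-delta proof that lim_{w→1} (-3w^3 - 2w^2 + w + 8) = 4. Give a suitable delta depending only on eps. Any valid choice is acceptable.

Fix eps > 0. We want delta > 0 such that 0 < |w − 1| < delta implies |(-3w^3 - 2w^2 + w + 8) − 4| < eps.
(-3w^3 - 2w^2 + w + 8) − 4 = -3w^3 - 2w^2 + w + 4 = (w − 1)(-3w^2 - 5w - 4).
So |(-3w^3 - 2w^2 + w + 8) − 4| = |w − 1|·|-3w^2 - 5w - 4|.
Assume first that |w − 1| < 1, so |w| < 2. Then |-3w^2 - 5w - 4| ≤ 3·2^2 + 5·2 + 4 = 26.
Hence |(-3w^3 - 2w^2 + w + 8) − 4| ≤ 26|w − 1| < eps provided |w − 1| < eps/26.
Take delta = min(1, eps/26). Then 0 < |w − 1| < delta gives both |w − 1| < 1 and |w − 1| < eps/26, so |(-3w^3 - 2w^2 + w + 8) − 4| < eps.

delta = min(1, eps/26)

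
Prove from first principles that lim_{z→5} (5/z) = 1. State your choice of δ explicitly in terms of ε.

δ = min(5/2, (5/2)ε)

Suppose ε > 0. We seek δ > 0 such that 0 < |z − 5| < δ implies |5/z − 1| < ε.
|5/z − 1| = 5·|5 − z|/(5·|z|) = 5|z − 5|/(5|z|).
Require δ ≤ 5/2 so that |z| > 5 − 5/2 = 5/2, hence 5|z| > 25/2.
Then |5/z − 1| < 5|z − 5|/(25/2), which is < ε when |z − 5| < (5/2)ε.
Take δ = min(5/2, (5/2)ε). Then 0 < |z − 5| < δ gives both |z − 5| < 5/2 and |z − 5| < (5/2)ε, so |5/z − 1| < ε.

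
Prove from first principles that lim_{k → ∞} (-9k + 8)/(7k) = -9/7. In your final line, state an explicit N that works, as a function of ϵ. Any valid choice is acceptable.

Suppose ϵ > 0. For k ≥ 1, |(-9k + 8)/(7k) + 9/7| = |56|/(7(7k)) = 56/(7(7k)).
Since 7k ≥ 7k for k ≥ 1, this is ≤ 56/(7·7k) = (8/7)/k.
So |(-9k + 8)/(7k) + 9/7| < ϵ whenever k > (8/7)/ϵ.
Take N = (8/7)/ϵ. If k > N then |(-9k + 8)/(7k) + 9/7| ≤ (8/7)/k < ϵ.

N = (8/7)/ϵ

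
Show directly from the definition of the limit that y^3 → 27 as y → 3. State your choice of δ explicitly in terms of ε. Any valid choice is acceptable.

Let ε > 0. We seek δ > 0 with 0 < |y − 3| < δ ⇒ |y^3 − 27| < ε.
Factor: y^3 − 27 = (y − 3)(y^2 + 3y + 9), so |y^3 − 27| = |y − 3|·|y^2 + 3y + 9|.
Impose δ ≤ 2 so that |y| < 5; then |y^2 + 3y + 9| ≤ 49.
Hence |y^3 − 27| ≤ 49|y − 3|, which is < ε once |y − 3| < ε/49.
Take δ = min(2, ε/49). If 0 < |y − 3| < δ then both bounds hold and |y^3 − 27| ≤ 49|y − 3| < 49·(ε/49) = ε.

δ = min(2, ε/49)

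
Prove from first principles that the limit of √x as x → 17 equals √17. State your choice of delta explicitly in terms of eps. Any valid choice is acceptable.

delta = min(17, √17·eps)

Suppose eps > 0. We want delta > 0 such that 0 < |x − 17| < delta implies |√x − √17| < eps.
Rationalise: √x − √17 = (x − 17)/(√x + √17), so |√x − √17| = |x − 17|/(√x + √17).
Restrict delta ≤ 17 so that |x − 17| < 17 forces x > 0, and then √x + √17 > √17.
Hence |√x − √17| < |x − 17|/√17, which is < eps once |x − 17| < √17·eps.
Take delta = min(17, √17·eps). If 0 < |x − 17| < delta then x > 0 and |√x − √17| < |x − 17|/√17 < eps.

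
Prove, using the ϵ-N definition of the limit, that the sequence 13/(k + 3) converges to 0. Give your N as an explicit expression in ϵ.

N = 13/ϵ

Let ϵ > 0. For k ≥ 1, |13/(k + 3) − 0| = 13/(k + 3) ≤ 13/k.
We need 13/k < ϵ, i.e. k > 13/ϵ.
Take N = 13/ϵ. If k > N then |13/(k + 3)| ≤ 13/k < ϵ.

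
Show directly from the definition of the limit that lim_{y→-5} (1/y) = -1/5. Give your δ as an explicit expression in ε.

Let ε > 0. We seek δ > 0 such that 0 < |y + 5| < δ implies |1/y + 1/5| < ε.
|1/y + 1/5| = |-5 − y|/(5·|y|) = |y + 5|/(5|y|).
Restrict δ ≤ 5/2. Then |y + 5| < 5/2 gives |y| > 5/2, so 5|y| > 25/2.
Then |1/y + 1/5| < |y + 5|/(25/2), which is < ε when |y + 5| < (25/2)ε.
Take δ = min(5/2, (25/2)ε). Then 0 < |y + 5| < δ gives both |y + 5| < 5/2 and |y + 5| < (25/2)ε, so |1/y + 1/5| < ε.

δ = min(5/2, (25/2)ε)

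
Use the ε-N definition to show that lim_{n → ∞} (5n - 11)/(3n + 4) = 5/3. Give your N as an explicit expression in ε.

N = (53/9)/ε

Let ε > 0. For n ≥ 1, |(5n - 11)/(3n + 4) − (5/3)| = |-53|/(3(3n + 4)) = 53/(3(3n + 4)).
Since 3n + 4 ≥ 3n for n ≥ 1, this is ≤ 53/(3·3n) = (53/9)/n.
So |(5n - 11)/(3n + 4) − (5/3)| < ε whenever n > (53/9)/ε.
Take N = (53/9)/ε. If n > N then |(5n - 11)/(3n + 4) − (5/3)| ≤ (53/9)/n < ε.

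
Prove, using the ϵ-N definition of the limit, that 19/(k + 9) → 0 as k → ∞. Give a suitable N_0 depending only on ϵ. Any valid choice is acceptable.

N_0 = 19/ϵ

Suppose ϵ > 0. For k ≥ 1, |19/(k + 9) − 0| = 19/(k + 9) ≤ 19/k.
We need 19/k < ϵ, i.e. k > 19/ϵ.
Take N_0 = 19/ϵ. If k > N_0 then |19/(k + 9)| ≤ 19/k < ϵ.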